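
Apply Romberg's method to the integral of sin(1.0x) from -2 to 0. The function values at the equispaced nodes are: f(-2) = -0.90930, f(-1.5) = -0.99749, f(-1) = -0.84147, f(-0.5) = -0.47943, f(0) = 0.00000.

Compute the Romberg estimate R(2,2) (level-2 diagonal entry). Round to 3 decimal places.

-1.416

R(0,0) (trapezoid, 1 panel, h=2.0000): -0.90930
R(1,0) (trapezoid, 2 panels, h=1.0000): -1.29612
R(2,0) (trapezoid, 4 panels, h=0.5000): -1.38652
R(1,1) = -1.29612 + (-1.29612 − (-0.90930))/3 = -1.42506
R(2,1) = -1.38652 + (-1.38652 − (-1.29612))/3 = -1.41665
R(2,2) = -1.41665 + (-1.41665 − (-1.42506))/15 = -1.41609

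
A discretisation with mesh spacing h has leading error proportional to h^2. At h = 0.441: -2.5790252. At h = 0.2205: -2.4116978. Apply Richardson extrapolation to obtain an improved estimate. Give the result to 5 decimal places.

The leading error scales as h^2; refining by a factor of 2 reduces it by 2^2 = 4.
Extrapolated value = (4·A(h/2) − A(h)) / (4 − 1)
= (4·(-2.4116978) − (-2.5790252)) / 3
= -7.0677660 / 3 = -2.3559220

-2.35592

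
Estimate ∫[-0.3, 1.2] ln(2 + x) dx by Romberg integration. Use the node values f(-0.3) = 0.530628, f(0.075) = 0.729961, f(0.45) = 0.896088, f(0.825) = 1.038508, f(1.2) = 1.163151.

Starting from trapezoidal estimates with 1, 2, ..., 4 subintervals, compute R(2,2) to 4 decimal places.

1.3200

R(0,0) (trapezoid, 1 panel, h=1.5000): 1.270334
R(1,0) (trapezoid, 2 panels, h=0.7500): 1.307233
R(2,0) (trapezoid, 4 panels, h=0.3750): 1.316792
R(1,1) = 1.307233 + (1.307233 − 1.270334)/3 = 1.319533
R(2,1) = 1.316792 + (1.316792 − 1.307233)/3 = 1.319978
R(2,2) = 1.319978 + (1.319978 − 1.319533)/15 = 1.320008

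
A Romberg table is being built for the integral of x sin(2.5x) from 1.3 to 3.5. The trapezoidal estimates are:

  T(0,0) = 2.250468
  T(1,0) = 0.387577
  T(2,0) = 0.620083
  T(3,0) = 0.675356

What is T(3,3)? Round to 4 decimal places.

Richardson extrapolation on the trapezoidal column (denominator 4−1=3):
T(1,1) = (4·0.387577 − 2.250468) / 3 = -0.233387
T(2,1) = 0.620083 + (0.620083 − 0.387577)/3 = 0.697585
T(3,1) = (4·0.675356 − 0.620083) / 3 = 0.693780
T(2,2) = (16·0.697585 − (-0.233387)) / 15 = 0.759650
T(3,2) = (16·0.693780 − 0.697585) / 15 = 0.693526
T(3,3) = 0.693526 + (0.693526 − 0.759650)/63 = 0.692476

0.6925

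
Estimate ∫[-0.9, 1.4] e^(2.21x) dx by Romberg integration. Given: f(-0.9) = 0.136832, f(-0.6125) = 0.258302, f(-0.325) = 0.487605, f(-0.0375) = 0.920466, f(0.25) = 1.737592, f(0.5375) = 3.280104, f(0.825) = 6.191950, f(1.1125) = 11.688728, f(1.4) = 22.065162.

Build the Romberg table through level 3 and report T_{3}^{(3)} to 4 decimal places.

9.9228

T_{0}^{(0)} (trapezoid, 1 panel, h=2.3000): 25.532293
T_{1}^{(0)} (trapezoid, 2 panels, h=1.1500): 14.764377
T_{2}^{(0)} (trapezoid, 4 panels, h=0.5750): 11.222933
T_{3}^{(0)} (trapezoid, 8 panels, h=0.2875): 10.253901
T_{1}^{(1)} = 14.764377 + (14.764377 − 25.532293)/3 = 11.175072
T_{2}^{(1)} = 11.222933 + (11.222933 − 14.764377)/3 = 10.042452
T_{3}^{(1)} = 10.253901 + (10.253901 − 11.222933)/3 = 9.930890
T_{2}^{(2)} = 10.042452 + (10.042452 − 11.175072)/15 = 9.966944
T_{3}^{(2)} = 9.930890 + (9.930890 − 10.042452)/15 = 9.923453
T_{3}^{(3)} = 9.923453 + (9.923453 − 9.966944)/63 = 9.922763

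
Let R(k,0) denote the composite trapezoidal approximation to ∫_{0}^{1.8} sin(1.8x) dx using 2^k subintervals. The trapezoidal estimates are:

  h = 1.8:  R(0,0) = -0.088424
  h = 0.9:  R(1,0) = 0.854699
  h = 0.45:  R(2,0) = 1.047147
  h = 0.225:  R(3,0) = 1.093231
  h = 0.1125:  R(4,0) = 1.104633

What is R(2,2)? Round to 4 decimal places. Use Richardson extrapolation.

R(1,1) = 0.854699 + (0.854699 − (-0.088424))/3 = 1.169073
R(2,1) = (4·1.047147 − 0.854699) / 3 = 1.111296
R(2,2) = 1.111296 + (1.111296 − 1.169073)/15 = 1.107444

1.1074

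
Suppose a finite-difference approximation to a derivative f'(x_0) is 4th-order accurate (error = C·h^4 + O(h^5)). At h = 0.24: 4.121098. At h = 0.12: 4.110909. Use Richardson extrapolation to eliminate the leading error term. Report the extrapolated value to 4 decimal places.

4.1102

Extrapolated value = (16·A(h/2) − A(h)) / (16 − 1)
= (16·4.110909 − 4.121098) / 15
= 61.653446 / 15 = 4.110230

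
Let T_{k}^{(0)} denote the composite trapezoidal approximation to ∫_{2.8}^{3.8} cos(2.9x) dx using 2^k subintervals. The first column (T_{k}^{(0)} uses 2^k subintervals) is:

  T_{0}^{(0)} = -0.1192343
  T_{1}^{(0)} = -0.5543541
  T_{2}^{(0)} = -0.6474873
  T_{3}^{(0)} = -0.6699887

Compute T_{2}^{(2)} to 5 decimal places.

-0.67714

Richardson extrapolation on the trapezoidal column (denominator 4−1=3):
T_{1}^{(1)} = -0.5543541 + (-0.5543541 − (-0.1192343))/3 = -0.6993940
T_{2}^{(1)} = (4·(-0.6474873) − (-0.5543541)) / 3 = -0.6785317
T_{2}^{(2)} = -0.6785317 + (-0.6785317 − (-0.6993940))/15 = -0.6771409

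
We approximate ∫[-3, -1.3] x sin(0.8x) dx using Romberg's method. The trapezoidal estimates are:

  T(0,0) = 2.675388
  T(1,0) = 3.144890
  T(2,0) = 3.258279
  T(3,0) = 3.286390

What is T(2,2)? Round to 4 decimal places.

3.2957

Richardson extrapolation on the trapezoidal column (denominator 4−1=3):
T(1,1) = 3.144890 + (3.144890 − 2.675388)/3 = 3.301391
T(2,1) = (4·3.258279 − 3.144890) / 3 = 3.296075
T(2,2) = 3.296075 + (3.296075 − 3.301391)/15 = 3.295721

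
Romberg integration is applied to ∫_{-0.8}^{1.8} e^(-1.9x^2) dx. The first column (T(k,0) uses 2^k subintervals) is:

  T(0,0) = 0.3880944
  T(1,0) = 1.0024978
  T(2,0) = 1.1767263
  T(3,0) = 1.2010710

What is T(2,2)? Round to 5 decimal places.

T(1,1) = 1.0024978 + (1.0024978 − 0.3880944)/3 = 1.2072989
T(2,1) = (4·1.1767263 − 1.0024978) / 3 = 1.2348025
T(2,2) = 1.2348025 + (1.2348025 − 1.2072989)/15 = 1.2366361

1.23664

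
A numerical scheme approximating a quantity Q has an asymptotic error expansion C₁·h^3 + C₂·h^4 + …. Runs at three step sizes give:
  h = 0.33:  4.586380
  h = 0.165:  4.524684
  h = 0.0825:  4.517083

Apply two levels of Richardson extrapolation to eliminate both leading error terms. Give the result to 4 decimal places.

4.5160

First eliminate the h^3 term (factor 2^3 = 8):
  B₁ = (8·4.524684 − 4.586380)/7 = 4.515870
  B₂ = (8·4.517083 − 4.524684)/7 = 4.515997
Then eliminate the h^4 term (factor 2^4 = 16):
  (16·4.515997 − 4.515870)/15 = 4.516005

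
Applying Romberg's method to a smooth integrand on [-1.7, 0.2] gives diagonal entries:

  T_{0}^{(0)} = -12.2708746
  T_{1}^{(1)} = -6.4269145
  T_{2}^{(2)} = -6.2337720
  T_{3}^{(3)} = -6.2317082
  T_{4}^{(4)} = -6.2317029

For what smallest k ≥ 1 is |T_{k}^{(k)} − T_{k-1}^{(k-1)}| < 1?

|T_{1}^{(1)} − T_{0}^{(0)}| = 5.8439601 ≥ 1
|T_{2}^{(2)} − T_{1}^{(1)}| = 0.1931425 < 1

k = 2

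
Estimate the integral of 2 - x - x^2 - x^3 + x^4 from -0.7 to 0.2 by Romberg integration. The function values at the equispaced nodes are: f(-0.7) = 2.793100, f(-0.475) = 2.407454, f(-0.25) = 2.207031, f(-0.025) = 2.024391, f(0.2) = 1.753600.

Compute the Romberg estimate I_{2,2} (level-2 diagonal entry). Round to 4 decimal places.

2.0013

I_{0,0} (trapezoid, 1 panel, h=0.9000): 2.046015
I_{1,0} (trapezoid, 2 panels, h=0.4500): 2.016171
I_{2,0} (trapezoid, 4 panels, h=0.2250): 2.005251
I_{1,1} = 2.016171 + (2.016171 − 2.046015)/3 = 2.006223
I_{2,1} = 2.005251 + (2.005251 − 2.016171)/3 = 2.001611
I_{2,2} = 2.001611 + (2.001611 − 2.006223)/15 = 2.001304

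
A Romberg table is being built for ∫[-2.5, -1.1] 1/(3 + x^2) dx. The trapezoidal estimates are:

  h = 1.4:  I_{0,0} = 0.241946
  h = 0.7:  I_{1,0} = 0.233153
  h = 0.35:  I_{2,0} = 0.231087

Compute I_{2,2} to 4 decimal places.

0.2304

I_{1,1} = (4·0.233153 − 0.241946) / 3 = 0.230222
I_{2,1} = 0.231087 + (0.231087 − 0.233153)/3 = 0.230398
I_{2,2} = 0.230398 + (0.230398 − 0.230222)/15 = 0.230410
(Column j=1 coincides with Simpson's rule on the same nodes.)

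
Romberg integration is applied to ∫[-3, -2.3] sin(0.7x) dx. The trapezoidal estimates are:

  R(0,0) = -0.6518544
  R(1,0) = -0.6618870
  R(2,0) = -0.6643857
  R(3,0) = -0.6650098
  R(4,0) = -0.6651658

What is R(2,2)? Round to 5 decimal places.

R(1,1) = -0.6618870 + (-0.6618870 − (-0.6518544))/3 = -0.6652312
R(2,1) = -0.6643857 + (-0.6643857 − (-0.6618870))/3 = -0.6652186
R(2,2) = -0.6652186 + (-0.6652186 − (-0.6652312))/15 = -0.6652178

-0.66522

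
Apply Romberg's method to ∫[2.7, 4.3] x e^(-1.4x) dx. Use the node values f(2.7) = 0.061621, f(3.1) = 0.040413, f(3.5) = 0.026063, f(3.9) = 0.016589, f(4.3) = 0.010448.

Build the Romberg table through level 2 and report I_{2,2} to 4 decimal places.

0.0470

I_{0,0} (trapezoid, 1 panel, h=1.6000): 0.057655
I_{1,0} (trapezoid, 2 panels, h=0.8000): 0.049678
I_{2,0} (trapezoid, 4 panels, h=0.4000): 0.047640
I_{1,1} = 0.049678 + (0.049678 − 0.057655)/3 = 0.047019
I_{2,1} = 0.047640 + (0.047640 − 0.049678)/3 = 0.046961
I_{2,2} = 0.046961 + (0.046961 − 0.047019)/15 = 0.046957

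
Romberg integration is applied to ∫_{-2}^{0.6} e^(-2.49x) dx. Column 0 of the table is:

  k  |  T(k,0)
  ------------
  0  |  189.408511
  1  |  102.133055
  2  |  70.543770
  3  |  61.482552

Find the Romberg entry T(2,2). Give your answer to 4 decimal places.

59.1455

T(1,1) = 102.133055 + (102.133055 − 189.408511)/3 = 73.041236
T(2,1) = 70.543770 + (70.543770 − 102.133055)/3 = 60.014008
T(2,2) = 60.014008 + (60.014008 − 73.041236)/15 = 59.145526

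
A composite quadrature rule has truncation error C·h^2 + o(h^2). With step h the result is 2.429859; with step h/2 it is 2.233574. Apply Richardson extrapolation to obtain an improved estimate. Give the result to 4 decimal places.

2.1681

Extrapolated value = (4·A(h/2) − A(h)) / (4 − 1)
= (4·2.233574 − 2.429859) / 3
= 6.504437 / 3 = 2.168146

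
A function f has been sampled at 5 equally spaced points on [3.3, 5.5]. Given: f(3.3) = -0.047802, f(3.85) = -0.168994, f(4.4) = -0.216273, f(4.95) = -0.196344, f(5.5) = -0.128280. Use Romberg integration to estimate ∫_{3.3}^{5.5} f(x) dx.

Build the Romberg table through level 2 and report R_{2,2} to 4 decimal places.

-0.3793

R_{0,0} (trapezoid, 1 panel, h=2.2000): -0.193690
R_{1,0} (trapezoid, 2 panels, h=1.1000): -0.334745
R_{2,0} (trapezoid, 4 panels, h=0.5500): -0.368309
R_{1,1} = -0.334745 + (-0.334745 − (-0.193690))/3 = -0.381763
R_{2,1} = -0.368309 + (-0.368309 − (-0.334745))/3 = -0.379497
R_{2,2} = -0.379497 + (-0.379497 − (-0.381763))/15 = -0.379346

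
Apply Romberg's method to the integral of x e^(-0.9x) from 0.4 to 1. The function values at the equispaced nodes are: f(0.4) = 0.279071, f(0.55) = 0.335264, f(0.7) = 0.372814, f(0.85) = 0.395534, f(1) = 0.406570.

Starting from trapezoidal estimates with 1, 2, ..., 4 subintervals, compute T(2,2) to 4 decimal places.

0.2177

T(0,0) (trapezoid, 1 panel, h=0.6000): 0.205692
T(1,0) (trapezoid, 2 panels, h=0.3000): 0.214690
T(2,0) (trapezoid, 4 panels, h=0.1500): 0.216965
T(1,1) = 0.214690 + (0.214690 − 0.205692)/3 = 0.217689
T(2,1) = 0.216965 + (0.216965 − 0.214690)/3 = 0.217723
T(2,2) = 0.217723 + (0.217723 − 0.217689)/15 = 0.217725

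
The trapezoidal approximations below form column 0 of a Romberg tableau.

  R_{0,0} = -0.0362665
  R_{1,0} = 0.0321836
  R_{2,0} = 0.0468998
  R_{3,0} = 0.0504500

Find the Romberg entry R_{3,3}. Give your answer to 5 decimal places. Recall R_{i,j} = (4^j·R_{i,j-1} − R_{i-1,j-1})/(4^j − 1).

0.05162

Richardson extrapolation on the trapezoidal column (denominator 4−1=3):
R_{1,1} = (4·0.0321836 − (-0.0362665)) / 3 = 0.0550003
R_{2,1} = 0.0468998 + (0.0468998 − 0.0321836)/3 = 0.0518052
R_{3,1} = 0.0504500 + (0.0504500 − 0.0468998)/3 = 0.0516334
R_{2,2} = 0.0518052 + (0.0518052 − 0.0550003)/15 = 0.0515922
R_{3,2} = (16·0.0516334 − 0.0518052) / 15 = 0.0516219
R_{3,3} = 0.0516219 + (0.0516219 − 0.0515922)/63 = 0.0516224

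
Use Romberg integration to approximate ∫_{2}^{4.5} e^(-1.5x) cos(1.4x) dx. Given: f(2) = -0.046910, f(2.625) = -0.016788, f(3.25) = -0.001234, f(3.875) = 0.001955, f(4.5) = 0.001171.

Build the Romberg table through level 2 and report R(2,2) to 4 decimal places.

-0.0225

R(0,0) (trapezoid, 1 panel, h=2.5000): -0.057174
R(1,0) (trapezoid, 2 panels, h=1.2500): -0.030129
R(2,0) (trapezoid, 4 panels, h=0.6250): -0.024335
R(1,1) = -0.030129 + (-0.030129 − (-0.057174))/3 = -0.021114
R(2,1) = -0.024335 + (-0.024335 − (-0.030129))/3 = -0.022404
R(2,2) = -0.022404 + (-0.022404 − (-0.021114))/15 = -0.022490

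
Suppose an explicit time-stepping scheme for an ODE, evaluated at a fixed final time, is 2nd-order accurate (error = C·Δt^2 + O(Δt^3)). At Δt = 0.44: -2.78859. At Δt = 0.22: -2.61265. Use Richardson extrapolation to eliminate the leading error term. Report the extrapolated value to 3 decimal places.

The leading error scales as Δt^2; refining by a factor of 2 reduces it by 2^2 = 4.
Extrapolated value = (4·A(Δt/2) − A(Δt)) / (4 − 1)
= (4·(-2.61265) − (-2.78859)) / 3
= -7.66201 / 3 = -2.55400

-2.554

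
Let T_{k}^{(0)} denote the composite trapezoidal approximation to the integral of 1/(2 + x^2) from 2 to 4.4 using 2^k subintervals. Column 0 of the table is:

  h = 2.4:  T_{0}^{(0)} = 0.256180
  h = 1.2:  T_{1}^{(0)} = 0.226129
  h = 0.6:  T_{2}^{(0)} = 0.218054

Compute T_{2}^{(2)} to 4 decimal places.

T_{1}^{(1)} = 0.226129 + (0.226129 − 0.256180)/3 = 0.216112
T_{2}^{(1)} = 0.218054 + (0.218054 − 0.226129)/3 = 0.215362
T_{2}^{(2)} = (16·0.215362 − 0.216112) / 15 = 0.215312
(Column j=1 coincides with Simpson's rule on the same nodes.)

0.2153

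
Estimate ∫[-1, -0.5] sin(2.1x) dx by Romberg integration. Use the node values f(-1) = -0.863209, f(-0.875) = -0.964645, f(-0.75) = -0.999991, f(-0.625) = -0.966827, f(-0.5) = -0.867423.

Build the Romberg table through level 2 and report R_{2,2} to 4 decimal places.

R_{0,0} (trapezoid, 1 panel, h=0.5000): -0.432658
R_{1,0} (trapezoid, 2 panels, h=0.2500): -0.466327
R_{2,0} (trapezoid, 4 panels, h=0.1250): -0.474597
R_{1,1} = -0.466327 + (-0.466327 − (-0.432658))/3 = -0.477550
R_{2,1} = -0.474597 + (-0.474597 − (-0.466327))/3 = -0.477354
R_{2,2} = -0.477354 + (-0.477354 − (-0.477550))/15 = -0.477341

-0.4773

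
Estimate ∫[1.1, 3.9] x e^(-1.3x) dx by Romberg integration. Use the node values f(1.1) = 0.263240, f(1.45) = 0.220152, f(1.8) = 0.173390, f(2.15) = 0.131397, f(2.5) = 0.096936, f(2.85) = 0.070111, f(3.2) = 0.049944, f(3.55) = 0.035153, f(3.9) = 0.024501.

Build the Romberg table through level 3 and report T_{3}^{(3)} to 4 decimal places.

0.3215

T_{0}^{(0)} (trapezoid, 1 panel, h=2.8000): 0.402837
T_{1}^{(0)} (trapezoid, 2 panels, h=1.4000): 0.337129
T_{2}^{(0)} (trapezoid, 4 panels, h=0.7000): 0.324898
T_{3}^{(0)} (trapezoid, 8 panels, h=0.3500): 0.322334
T_{1}^{(1)} = 0.337129 + (0.337129 − 0.402837)/3 = 0.315226
T_{2}^{(1)} = 0.324898 + (0.324898 − 0.337129)/3 = 0.320821
T_{3}^{(1)} = 0.322334 + (0.322334 − 0.324898)/3 = 0.321479
T_{2}^{(2)} = 0.320821 + (0.320821 − 0.315226)/15 = 0.321194
T_{3}^{(2)} = 0.321479 + (0.321479 − 0.320821)/15 = 0.321523
T_{3}^{(3)} = 0.321523 + (0.321523 − 0.321194)/63 = 0.321528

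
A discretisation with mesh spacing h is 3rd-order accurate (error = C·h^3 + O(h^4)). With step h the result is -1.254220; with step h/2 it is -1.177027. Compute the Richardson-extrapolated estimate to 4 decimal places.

-1.1660

Extrapolated value = (8·A(h/2) − A(h)) / (8 − 1)
= (8·(-1.177027) − (-1.254220)) / 7
= -8.161996 / 7 = -1.165999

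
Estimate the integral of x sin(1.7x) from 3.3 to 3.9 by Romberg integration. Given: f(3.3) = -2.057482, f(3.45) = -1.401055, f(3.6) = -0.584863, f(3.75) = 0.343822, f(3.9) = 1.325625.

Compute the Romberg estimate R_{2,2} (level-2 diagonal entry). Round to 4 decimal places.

R_{0,0} (trapezoid, 1 panel, h=0.6000): -0.219557
R_{1,0} (trapezoid, 2 panels, h=0.3000): -0.285237
R_{2,0} (trapezoid, 4 panels, h=0.1500): -0.301204
R_{1,1} = -0.285237 + (-0.285237 − (-0.219557))/3 = -0.307130
R_{2,1} = -0.301204 + (-0.301204 − (-0.285237))/3 = -0.306526
R_{2,2} = -0.306526 + (-0.306526 − (-0.307130))/15 = -0.306486

-0.3065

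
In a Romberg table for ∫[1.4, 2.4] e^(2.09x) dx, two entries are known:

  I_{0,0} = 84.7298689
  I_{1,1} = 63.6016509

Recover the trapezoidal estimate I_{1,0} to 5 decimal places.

68.88371

From I_{1,1} = (4·I_{1,0} − I_{0,0})/3, solve for I_{1,0}:
4·I_{1,0} = 3·63.6016509 + 84.7298689 = 275.5348216
I_{1,0} = 68.8837054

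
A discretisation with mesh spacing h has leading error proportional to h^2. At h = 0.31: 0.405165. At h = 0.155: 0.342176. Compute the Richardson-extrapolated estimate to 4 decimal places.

Extrapolated value = (4·A(h/2) − A(h)) / (4 − 1)
= (4·0.342176 − 0.405165) / 3
= 0.963539 / 3 = 0.321180

0.3212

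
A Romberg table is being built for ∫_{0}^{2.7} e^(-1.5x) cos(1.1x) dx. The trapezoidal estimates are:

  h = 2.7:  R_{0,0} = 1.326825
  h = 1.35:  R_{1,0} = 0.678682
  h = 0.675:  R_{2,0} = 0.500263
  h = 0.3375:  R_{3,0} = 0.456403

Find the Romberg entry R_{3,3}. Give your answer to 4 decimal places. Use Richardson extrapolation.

0.4419

R_{1,1} = 0.678682 + (0.678682 − 1.326825)/3 = 0.462634
R_{2,1} = 0.500263 + (0.500263 − 0.678682)/3 = 0.440790
R_{3,1} = 0.456403 + (0.456403 − 0.500263)/3 = 0.441783
R_{2,2} = (16·0.440790 − 0.462634) / 15 = 0.439334
R_{3,2} = 0.441783 + (0.441783 − 0.440790)/15 = 0.441849
R_{3,3} = (64·0.441849 − 0.439334) / 63 = 0.441889
(Column j=1 coincides with Simpson's rule on the same nodes.)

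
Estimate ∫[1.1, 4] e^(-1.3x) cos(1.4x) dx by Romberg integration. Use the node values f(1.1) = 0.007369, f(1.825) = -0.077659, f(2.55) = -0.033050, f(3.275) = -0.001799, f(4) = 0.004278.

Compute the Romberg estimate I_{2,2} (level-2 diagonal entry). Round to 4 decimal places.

-0.0921

I_{0,0} (trapezoid, 1 panel, h=2.9000): 0.016888
I_{1,0} (trapezoid, 2 panels, h=1.4500): -0.039478
I_{2,0} (trapezoid, 4 panels, h=0.7250): -0.077346
I_{1,1} = -0.039478 + (-0.039478 − 0.016888)/3 = -0.058267
I_{2,1} = -0.077346 + (-0.077346 − (-0.039478))/3 = -0.089969
I_{2,2} = -0.089969 + (-0.089969 − (-0.058267))/15 = -0.092082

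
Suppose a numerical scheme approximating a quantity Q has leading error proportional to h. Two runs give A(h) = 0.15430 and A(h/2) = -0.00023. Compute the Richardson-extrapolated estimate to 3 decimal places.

Extrapolated value = (2·A(h/2) − A(h)) / (2 − 1)
= (2·(-0.00023) − 0.15430) / 1
= -0.15476 / 1 = -0.15476

-0.155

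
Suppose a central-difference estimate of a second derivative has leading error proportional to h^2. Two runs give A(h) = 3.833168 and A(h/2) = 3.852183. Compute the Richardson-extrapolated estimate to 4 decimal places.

The leading error scales as h^2; refining by a factor of 2 reduces it by 2^2 = 4.
Extrapolated value = (4·A(h/2) − A(h)) / (4 − 1)
= (4·3.852183 − 3.833168) / 3
= 11.575564 / 3 = 3.858521

3.8585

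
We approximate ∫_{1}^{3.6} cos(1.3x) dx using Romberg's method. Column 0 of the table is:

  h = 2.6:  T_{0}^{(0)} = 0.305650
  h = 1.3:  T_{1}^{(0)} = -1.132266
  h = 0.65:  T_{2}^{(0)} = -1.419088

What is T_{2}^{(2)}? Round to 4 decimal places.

Richardson extrapolation on the trapezoidal column (denominator 4−1=3):
T_{1}^{(1)} = -1.132266 + (-1.132266 − 0.305650)/3 = -1.611571
T_{2}^{(1)} = -1.419088 + (-1.419088 − (-1.132266))/3 = -1.514695
T_{2}^{(2)} = (16·(-1.514695) − (-1.611571)) / 15 = -1.508237

-1.5082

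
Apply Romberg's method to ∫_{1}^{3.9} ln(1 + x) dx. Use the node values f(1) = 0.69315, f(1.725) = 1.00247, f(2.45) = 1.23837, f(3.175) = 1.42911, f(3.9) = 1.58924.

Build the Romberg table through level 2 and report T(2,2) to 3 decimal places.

3.501

T(0,0) (trapezoid, 1 panel, h=2.9000): 3.30947
T(1,0) (trapezoid, 2 panels, h=1.4500): 3.45037
T(2,0) (trapezoid, 4 panels, h=0.7250): 3.48808
T(1,1) = 3.45037 + (3.45037 − 3.30947)/3 = 3.49734
T(2,1) = 3.48808 + (3.48808 − 3.45037)/3 = 3.50065
T(2,2) = 3.50065 + (3.50065 − 3.49734)/15 = 3.50087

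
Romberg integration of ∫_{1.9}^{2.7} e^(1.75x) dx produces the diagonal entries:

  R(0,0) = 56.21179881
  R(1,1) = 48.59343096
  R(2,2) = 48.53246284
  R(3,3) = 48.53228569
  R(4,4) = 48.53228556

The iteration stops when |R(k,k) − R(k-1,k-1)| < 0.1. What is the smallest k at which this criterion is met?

k = 2

|R(1,1) − R(0,0)| = 7.61836785 ≥ 0.1
|R(2,2) − R(1,1)| = 0.06096812 < 0.1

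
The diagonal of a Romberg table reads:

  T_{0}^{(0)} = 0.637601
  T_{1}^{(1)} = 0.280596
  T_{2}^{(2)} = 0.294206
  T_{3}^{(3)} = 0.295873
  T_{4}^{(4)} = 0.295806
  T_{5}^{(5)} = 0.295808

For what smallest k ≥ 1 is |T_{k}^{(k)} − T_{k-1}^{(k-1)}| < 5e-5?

k = 5

|T_{1}^{(1)} − T_{0}^{(0)}| = 0.357005 ≥ 5e-5
|T_{2}^{(2)} − T_{1}^{(1)}| = 0.013610 ≥ 5e-5
|T_{3}^{(3)} − T_{2}^{(2)}| = 0.001667 ≥ 5e-5
|T_{4}^{(4)} − T_{3}^{(3)}| = 0.000067 ≥ 5e-5
|T_{5}^{(5)} − T_{4}^{(4)}| = 0.000002 < 5e-5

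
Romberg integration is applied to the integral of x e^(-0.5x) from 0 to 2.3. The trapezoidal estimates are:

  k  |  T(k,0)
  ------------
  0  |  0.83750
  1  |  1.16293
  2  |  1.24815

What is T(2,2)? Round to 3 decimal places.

1.277

T(1,1) = 1.16293 + (1.16293 − 0.83750)/3 = 1.27141
T(2,1) = (4·1.24815 − 1.16293) / 3 = 1.27656
T(2,2) = 1.27656 + (1.27656 − 1.27141)/15 = 1.27690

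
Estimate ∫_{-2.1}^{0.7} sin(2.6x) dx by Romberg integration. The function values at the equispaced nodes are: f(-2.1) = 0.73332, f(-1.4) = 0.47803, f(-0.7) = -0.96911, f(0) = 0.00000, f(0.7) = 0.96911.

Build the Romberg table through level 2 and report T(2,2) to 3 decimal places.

T(0,0) (trapezoid, 1 panel, h=2.8000): 2.38340
T(1,0) (trapezoid, 2 panels, h=1.4000): -0.16505
T(2,0) (trapezoid, 4 panels, h=0.7000): 0.25209
T(1,1) = -0.16505 + (-0.16505 − 2.38340)/3 = -1.01453
T(2,1) = 0.25209 + (0.25209 − (-0.16505))/3 = 0.39114
T(2,2) = 0.39114 + (0.39114 − (-1.01453))/15 = 0.48485

0.485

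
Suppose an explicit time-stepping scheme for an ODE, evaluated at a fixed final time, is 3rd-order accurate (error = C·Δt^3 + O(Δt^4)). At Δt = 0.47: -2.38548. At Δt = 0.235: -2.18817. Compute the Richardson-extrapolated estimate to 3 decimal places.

Extrapolated value = (8·A(Δt/2) − A(Δt)) / (8 − 1)
= (8·(-2.18817) − (-2.38548)) / 7
= -15.11988 / 7 = -2.15998

-2.160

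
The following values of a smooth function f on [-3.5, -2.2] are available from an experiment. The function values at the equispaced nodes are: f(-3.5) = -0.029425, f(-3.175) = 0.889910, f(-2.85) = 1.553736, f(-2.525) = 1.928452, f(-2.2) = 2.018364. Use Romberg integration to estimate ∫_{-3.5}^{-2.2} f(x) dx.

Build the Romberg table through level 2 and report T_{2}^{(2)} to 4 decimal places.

1.7731

T_{0}^{(0)} (trapezoid, 1 panel, h=1.3000): 1.292810
T_{1}^{(0)} (trapezoid, 2 panels, h=0.6500): 1.656334
T_{2}^{(0)} (trapezoid, 4 panels, h=0.3250): 1.744134
T_{1}^{(1)} = 1.656334 + (1.656334 − 1.292810)/3 = 1.777509
T_{2}^{(1)} = 1.744134 + (1.744134 − 1.656334)/3 = 1.773401
T_{2}^{(2)} = 1.773401 + (1.773401 − 1.777509)/15 = 1.773127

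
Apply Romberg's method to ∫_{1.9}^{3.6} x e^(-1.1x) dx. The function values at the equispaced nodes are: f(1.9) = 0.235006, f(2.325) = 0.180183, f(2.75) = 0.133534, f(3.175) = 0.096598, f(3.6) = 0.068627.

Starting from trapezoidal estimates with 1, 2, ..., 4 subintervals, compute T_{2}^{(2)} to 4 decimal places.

T_{0}^{(0)} (trapezoid, 1 panel, h=1.7000): 0.258088
T_{1}^{(0)} (trapezoid, 2 panels, h=0.8500): 0.242548
T_{2}^{(0)} (trapezoid, 4 panels, h=0.4250): 0.238906
T_{1}^{(1)} = 0.242548 + (0.242548 − 0.258088)/3 = 0.237368
T_{2}^{(1)} = 0.238906 + (0.238906 − 0.242548)/3 = 0.237692
T_{2}^{(2)} = 0.237692 + (0.237692 − 0.237368)/15 = 0.237714

0.2377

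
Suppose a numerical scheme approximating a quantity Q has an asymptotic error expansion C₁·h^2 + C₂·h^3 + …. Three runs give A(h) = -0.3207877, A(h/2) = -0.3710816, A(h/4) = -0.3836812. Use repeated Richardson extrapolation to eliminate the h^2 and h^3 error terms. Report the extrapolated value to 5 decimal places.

-0.38789

First eliminate the h^2 term (factor 2^2 = 4):
  B₁ = (4·(-0.3710816) − (-0.3207877))/3 = -0.3878462
  B₂ = (4·(-0.3836812) − (-0.3710816))/3 = -0.3878811
Then eliminate the h^3 term (factor 2^3 = 8):
  (8·(-0.3878811) − (-0.3878462))/7 = -0.3878861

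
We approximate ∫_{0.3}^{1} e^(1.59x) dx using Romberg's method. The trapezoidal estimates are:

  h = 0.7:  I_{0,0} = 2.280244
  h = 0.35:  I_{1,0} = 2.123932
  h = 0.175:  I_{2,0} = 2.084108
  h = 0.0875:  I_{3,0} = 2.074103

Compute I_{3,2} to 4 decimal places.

Richardson extrapolation on the trapezoidal column (denominator 4−1=3):
I_{2,1} = (4·2.084108 − 2.123932) / 3 = 2.070833
I_{3,1} = (4·2.074103 − 2.084108) / 3 = 2.070768
I_{3,2} = 2.070768 + (2.070768 − 2.070833)/15 = 2.070764

2.0708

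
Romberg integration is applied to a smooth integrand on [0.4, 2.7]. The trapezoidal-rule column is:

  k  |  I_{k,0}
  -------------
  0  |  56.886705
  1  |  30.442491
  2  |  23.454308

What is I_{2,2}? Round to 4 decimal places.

I_{1,1} = 30.442491 + (30.442491 − 56.886705)/3 = 21.627753
I_{2,1} = (4·23.454308 − 30.442491) / 3 = 21.124914
I_{2,2} = 21.124914 + (21.124914 − 21.627753)/15 = 21.091391

21.0914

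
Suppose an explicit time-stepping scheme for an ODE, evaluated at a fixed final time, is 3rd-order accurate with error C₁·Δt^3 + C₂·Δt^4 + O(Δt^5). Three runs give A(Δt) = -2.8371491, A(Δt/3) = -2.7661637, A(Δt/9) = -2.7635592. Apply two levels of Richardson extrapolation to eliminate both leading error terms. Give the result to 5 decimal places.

-2.76346

First eliminate the Δt^3 term (factor 3^3 = 27):
  B₁ = (27·(-2.7661637) − (-2.8371491))/26 = -2.7634335
  B₂ = (27·(-2.7635592) − (-2.7661637))/26 = -2.7634590
Then eliminate the Δt^4 term (factor 3^4 = 81):
  (81·(-2.7634590) − (-2.7634335))/80 = -2.7634593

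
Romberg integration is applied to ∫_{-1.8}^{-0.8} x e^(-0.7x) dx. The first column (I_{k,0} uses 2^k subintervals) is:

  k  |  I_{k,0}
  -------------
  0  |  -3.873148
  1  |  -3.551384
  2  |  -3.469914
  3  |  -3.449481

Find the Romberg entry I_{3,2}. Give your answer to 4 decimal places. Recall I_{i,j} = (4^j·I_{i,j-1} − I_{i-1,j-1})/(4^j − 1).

I_{2,1} = (4·(-3.469914) − (-3.551384)) / 3 = -3.442757
I_{3,1} = (4·(-3.449481) − (-3.469914)) / 3 = -3.442670
I_{3,2} = (16·(-3.442670) − (-3.442757)) / 15 = -3.442664

-3.4427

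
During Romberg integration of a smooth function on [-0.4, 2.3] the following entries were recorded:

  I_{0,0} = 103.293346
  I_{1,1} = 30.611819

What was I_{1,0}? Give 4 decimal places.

From I_{1,1} = (4·I_{1,0} − I_{0,0})/3, solve for I_{1,0}:
4·I_{1,0} = 3·30.611819 + 103.293346 = 195.128803
I_{1,0} = 48.782201

48.7822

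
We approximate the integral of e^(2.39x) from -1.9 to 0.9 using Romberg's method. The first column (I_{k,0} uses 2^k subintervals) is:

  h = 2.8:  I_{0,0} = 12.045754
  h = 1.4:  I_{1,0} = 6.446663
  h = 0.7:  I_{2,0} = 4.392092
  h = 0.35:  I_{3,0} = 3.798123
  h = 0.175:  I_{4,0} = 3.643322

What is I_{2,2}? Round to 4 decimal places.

3.6490

Richardson extrapolation on the trapezoidal column (denominator 4−1=3):
I_{1,1} = (4·6.446663 − 12.045754) / 3 = 4.580299
I_{2,1} = 4.392092 + (4.392092 − 6.446663)/3 = 3.707235
I_{2,2} = (16·3.707235 − 4.580299) / 15 = 3.649031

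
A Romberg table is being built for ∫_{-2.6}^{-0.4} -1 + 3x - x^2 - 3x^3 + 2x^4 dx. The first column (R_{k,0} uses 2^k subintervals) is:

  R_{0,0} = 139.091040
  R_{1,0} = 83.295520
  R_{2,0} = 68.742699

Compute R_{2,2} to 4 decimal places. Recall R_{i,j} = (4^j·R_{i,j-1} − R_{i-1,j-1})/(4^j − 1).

63.8381

R_{1,1} = 83.295520 + (83.295520 − 139.091040)/3 = 64.697013
R_{2,1} = (4·68.742699 − 83.295520) / 3 = 63.891759
R_{2,2} = (16·63.891759 − 64.697013) / 15 = 63.838075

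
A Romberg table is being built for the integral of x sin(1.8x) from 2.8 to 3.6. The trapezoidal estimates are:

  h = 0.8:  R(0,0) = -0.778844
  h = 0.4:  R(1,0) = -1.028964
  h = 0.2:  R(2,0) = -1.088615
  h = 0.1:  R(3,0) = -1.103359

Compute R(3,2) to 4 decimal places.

Richardson extrapolation on the trapezoidal column (denominator 4−1=3):
R(2,1) = (4·(-1.088615) − (-1.028964)) / 3 = -1.108499
R(3,1) = (4·(-1.103359) − (-1.088615)) / 3 = -1.108274
R(3,2) = (16·(-1.108274) − (-1.108499)) / 15 = -1.108259

-1.1083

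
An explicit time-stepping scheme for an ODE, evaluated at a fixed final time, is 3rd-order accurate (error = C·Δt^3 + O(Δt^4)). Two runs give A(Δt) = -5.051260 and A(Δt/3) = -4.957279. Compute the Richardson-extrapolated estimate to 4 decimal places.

The leading error scales as Δt^3; refining by a factor of 3 reduces it by 3^3 = 27.
Extrapolated value = (27·A(Δt/3) − A(Δt)) / (27 − 1)
= (27·(-4.957279) − (-5.051260)) / 26
= -128.795273 / 26 = -4.953664

-4.9537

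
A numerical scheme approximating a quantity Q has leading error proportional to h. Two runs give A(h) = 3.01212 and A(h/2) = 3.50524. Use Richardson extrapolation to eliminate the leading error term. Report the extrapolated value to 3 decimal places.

The leading error scales as h; refining by a factor of 2 reduces it by 2^1 = 2.
Extrapolated value = (2·A(h/2) − A(h)) / (2 − 1)
= (2·3.50524 − 3.01212) / 1
= 3.99836 / 1 = 3.99836

3.998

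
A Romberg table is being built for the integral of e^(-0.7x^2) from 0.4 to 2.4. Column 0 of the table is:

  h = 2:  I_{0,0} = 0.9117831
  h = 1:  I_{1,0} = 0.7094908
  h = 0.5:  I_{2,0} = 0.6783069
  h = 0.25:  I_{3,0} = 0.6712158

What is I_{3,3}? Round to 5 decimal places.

Richardson extrapolation on the trapezoidal column (denominator 4−1=3):
I_{1,1} = (4·0.7094908 − 0.9117831) / 3 = 0.6420600
I_{2,1} = (4·0.6783069 − 0.7094908) / 3 = 0.6679123
I_{3,1} = 0.6712158 + (0.6712158 − 0.6783069)/3 = 0.6688521
I_{2,2} = (16·0.6679123 − 0.6420600) / 15 = 0.6696358
I_{3,2} = 0.6688521 + (0.6688521 − 0.6679123)/15 = 0.6689148
I_{3,3} = (64·0.6689148 − 0.6696358) / 63 = 0.6689034

0.66890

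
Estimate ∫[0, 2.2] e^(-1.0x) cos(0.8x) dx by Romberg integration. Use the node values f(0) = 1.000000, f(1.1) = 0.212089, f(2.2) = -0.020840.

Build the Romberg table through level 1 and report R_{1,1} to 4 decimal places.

R_{0,0} (trapezoid, 1 panel, h=2.2000): 1.077076
R_{1,0} (trapezoid, 2 panels, h=1.1000): 0.771836
R_{1,1} = 0.771836 + (0.771836 − 1.077076)/3 = 0.670089

0.6701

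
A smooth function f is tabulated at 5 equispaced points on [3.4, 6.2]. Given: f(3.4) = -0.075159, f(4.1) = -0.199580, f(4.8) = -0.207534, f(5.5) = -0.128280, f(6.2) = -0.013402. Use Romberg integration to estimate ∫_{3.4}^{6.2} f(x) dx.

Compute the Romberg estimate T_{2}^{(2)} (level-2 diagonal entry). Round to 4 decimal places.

T_{0}^{(0)} (trapezoid, 1 panel, h=2.8000): -0.123985
T_{1}^{(0)} (trapezoid, 2 panels, h=1.4000): -0.352540
T_{2}^{(0)} (trapezoid, 4 panels, h=0.7000): -0.405772
T_{1}^{(1)} = -0.352540 + (-0.352540 − (-0.123985))/3 = -0.428725
T_{2}^{(1)} = -0.405772 + (-0.405772 − (-0.352540))/3 = -0.423516
T_{2}^{(2)} = -0.423516 + (-0.423516 − (-0.428725))/15 = -0.423169

-0.4232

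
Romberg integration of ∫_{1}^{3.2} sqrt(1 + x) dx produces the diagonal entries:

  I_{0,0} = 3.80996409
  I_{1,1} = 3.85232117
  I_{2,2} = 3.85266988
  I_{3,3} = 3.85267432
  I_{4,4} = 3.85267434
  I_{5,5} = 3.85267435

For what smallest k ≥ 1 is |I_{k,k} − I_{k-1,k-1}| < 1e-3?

|I_{1,1} − I_{0,0}| = 0.04235708 ≥ 1e-3
|I_{2,2} − I_{1,1}| = 0.00034871 < 1e-3

k = 2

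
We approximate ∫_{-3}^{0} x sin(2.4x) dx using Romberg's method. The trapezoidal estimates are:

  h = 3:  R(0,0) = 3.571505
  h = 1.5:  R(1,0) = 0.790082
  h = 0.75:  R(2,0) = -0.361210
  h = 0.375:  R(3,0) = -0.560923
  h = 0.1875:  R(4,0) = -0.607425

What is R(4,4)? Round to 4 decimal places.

-0.6227

Richardson extrapolation on the trapezoidal column (denominator 4−1=3):
R(1,1) = (4·0.790082 − 3.571505) / 3 = -0.137059
R(2,1) = (4·(-0.361210) − 0.790082) / 3 = -0.744974
R(3,1) = (4·(-0.560923) − (-0.361210)) / 3 = -0.627494
R(4,1) = -0.607425 + (-0.607425 − (-0.560923))/3 = -0.622926
R(2,2) = -0.744974 + (-0.744974 − (-0.137059))/15 = -0.785502
R(3,2) = (16·(-0.627494) − (-0.744974)) / 15 = -0.619662
R(4,2) = -0.622926 + (-0.622926 − (-0.627494))/15 = -0.622621
R(3,3) = -0.619662 + (-0.619662 − (-0.785502))/63 = -0.617030
R(4,3) = (64·(-0.622621) − (-0.619662)) / 63 = -0.622668
R(4,4) = (256·(-0.622668) − (-0.617030)) / 255 = -0.622690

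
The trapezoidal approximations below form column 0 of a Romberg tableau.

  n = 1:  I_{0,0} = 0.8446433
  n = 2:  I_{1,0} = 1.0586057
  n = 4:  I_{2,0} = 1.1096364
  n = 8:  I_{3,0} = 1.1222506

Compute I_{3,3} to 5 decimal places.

1.12644

Richardson extrapolation on the trapezoidal column (denominator 4−1=3):
I_{1,1} = 1.0586057 + (1.0586057 − 0.8446433)/3 = 1.1299265
I_{2,1} = (4·1.1096364 − 1.0586057) / 3 = 1.1266466
I_{3,1} = 1.1222506 + (1.1222506 − 1.1096364)/3 = 1.1264553
I_{2,2} = (16·1.1266466 − 1.1299265) / 15 = 1.1264279
I_{3,2} = (16·1.1264553 − 1.1266466) / 15 = 1.1264425
I_{3,3} = (64·1.1264425 − 1.1264279) / 63 = 1.1264427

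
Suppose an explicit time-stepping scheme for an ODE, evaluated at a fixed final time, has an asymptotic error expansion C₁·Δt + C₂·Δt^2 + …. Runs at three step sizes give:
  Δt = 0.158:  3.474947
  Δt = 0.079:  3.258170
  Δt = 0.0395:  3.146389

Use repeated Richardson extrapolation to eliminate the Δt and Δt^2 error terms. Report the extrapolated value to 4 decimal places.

3.0323

First eliminate the Δt term (factor 2^1 = 2):
  B₁ = (2·3.258170 − 3.474947)/1 = 3.041393
  B₂ = (2·3.146389 − 3.258170)/1 = 3.034608
Then eliminate the Δt^2 term (factor 2^2 = 4):
  (4·3.034608 − 3.041393)/3 = 3.032346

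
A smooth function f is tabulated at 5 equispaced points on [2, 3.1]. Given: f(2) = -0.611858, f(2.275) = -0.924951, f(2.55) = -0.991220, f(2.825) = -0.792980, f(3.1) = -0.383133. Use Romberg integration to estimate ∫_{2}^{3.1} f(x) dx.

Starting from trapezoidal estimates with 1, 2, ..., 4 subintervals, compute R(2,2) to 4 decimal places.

R(0,0) (trapezoid, 1 panel, h=1.1000): -0.547245
R(1,0) (trapezoid, 2 panels, h=0.5500): -0.818794
R(2,0) (trapezoid, 4 panels, h=0.2750): -0.881828
R(1,1) = -0.818794 + (-0.818794 − (-0.547245))/3 = -0.909310
R(2,1) = -0.881828 + (-0.881828 − (-0.818794))/3 = -0.902839
R(2,2) = -0.902839 + (-0.902839 − (-0.909310))/15 = -0.902408

-0.9024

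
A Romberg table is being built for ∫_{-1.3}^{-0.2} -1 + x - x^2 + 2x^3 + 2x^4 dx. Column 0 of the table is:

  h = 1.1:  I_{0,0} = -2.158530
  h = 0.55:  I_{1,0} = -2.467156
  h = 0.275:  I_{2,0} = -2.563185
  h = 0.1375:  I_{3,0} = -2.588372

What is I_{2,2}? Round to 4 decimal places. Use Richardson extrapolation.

Richardson extrapolation on the trapezoidal column (denominator 4−1=3):
I_{1,1} = (4·(-2.467156) − (-2.158530)) / 3 = -2.570031
I_{2,1} = -2.563185 + (-2.563185 − (-2.467156))/3 = -2.595195
I_{2,2} = -2.595195 + (-2.595195 − (-2.570031))/15 = -2.596873

-2.5969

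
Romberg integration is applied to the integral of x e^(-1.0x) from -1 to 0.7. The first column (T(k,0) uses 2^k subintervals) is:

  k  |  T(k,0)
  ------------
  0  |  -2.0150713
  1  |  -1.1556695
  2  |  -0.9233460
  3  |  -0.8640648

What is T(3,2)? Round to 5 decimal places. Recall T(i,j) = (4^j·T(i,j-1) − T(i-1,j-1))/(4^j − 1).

Richardson extrapolation on the trapezoidal column (denominator 4−1=3):
T(2,1) = -0.9233460 + (-0.9233460 − (-1.1556695))/3 = -0.8459048
T(3,1) = (4·(-0.8640648) − (-0.9233460)) / 3 = -0.8443044
T(3,2) = -0.8443044 + (-0.8443044 − (-0.8459048))/15 = -0.8441977

-0.84420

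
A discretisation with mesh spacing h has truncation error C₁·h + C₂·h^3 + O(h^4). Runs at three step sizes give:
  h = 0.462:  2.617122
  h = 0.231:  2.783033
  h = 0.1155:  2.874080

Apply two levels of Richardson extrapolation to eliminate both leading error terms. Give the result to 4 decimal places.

2.9674

First eliminate the h term (factor 2^1 = 2):
  B₁ = (2·2.783033 − 2.617122)/1 = 2.948944
  B₂ = (2·2.874080 − 2.783033)/1 = 2.965127
Then eliminate the h^3 term (factor 2^3 = 8):
  (8·2.965127 − 2.948944)/7 = 2.967439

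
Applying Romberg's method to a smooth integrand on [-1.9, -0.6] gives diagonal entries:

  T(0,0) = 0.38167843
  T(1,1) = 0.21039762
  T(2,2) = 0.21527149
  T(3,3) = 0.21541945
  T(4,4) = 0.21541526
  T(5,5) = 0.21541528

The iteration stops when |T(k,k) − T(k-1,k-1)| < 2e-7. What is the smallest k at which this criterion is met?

k = 5

|T(1,1) − T(0,0)| = 0.17128081 ≥ 2e-7
|T(2,2) − T(1,1)| = 0.00487387 ≥ 2e-7
|T(3,3) − T(2,2)| = 0.00014796 ≥ 2e-7
|T(4,4) − T(3,3)| = 0.00000419 ≥ 2e-7
|T(5,5) − T(4,4)| = 0.00000002 < 2e-7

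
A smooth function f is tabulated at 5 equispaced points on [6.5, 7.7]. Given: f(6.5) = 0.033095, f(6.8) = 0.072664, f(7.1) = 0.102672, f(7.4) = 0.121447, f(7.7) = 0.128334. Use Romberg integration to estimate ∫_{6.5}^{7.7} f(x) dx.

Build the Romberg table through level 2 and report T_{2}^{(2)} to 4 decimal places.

T_{0}^{(0)} (trapezoid, 1 panel, h=1.2000): 0.096857
T_{1}^{(0)} (trapezoid, 2 panels, h=0.6000): 0.110032
T_{2}^{(0)} (trapezoid, 4 panels, h=0.3000): 0.113249
T_{1}^{(1)} = 0.110032 + (0.110032 − 0.096857)/3 = 0.114424
T_{2}^{(1)} = 0.113249 + (0.113249 − 0.110032)/3 = 0.114321
T_{2}^{(2)} = 0.114321 + (0.114321 − 0.114424)/15 = 0.114314

0.1143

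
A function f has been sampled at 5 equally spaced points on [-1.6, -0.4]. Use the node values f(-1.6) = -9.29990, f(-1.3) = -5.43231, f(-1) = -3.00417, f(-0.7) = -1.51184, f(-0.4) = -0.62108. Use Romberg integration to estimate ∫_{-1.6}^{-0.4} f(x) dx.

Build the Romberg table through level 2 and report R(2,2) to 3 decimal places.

-4.369

R(0,0) (trapezoid, 1 panel, h=1.2000): -5.95259
R(1,0) (trapezoid, 2 panels, h=0.6000): -4.77880
R(2,0) (trapezoid, 4 panels, h=0.3000): -4.47264
R(1,1) = -4.77880 + (-4.77880 − (-5.95259))/3 = -4.38754
R(2,1) = -4.47264 + (-4.47264 − (-4.77880))/3 = -4.37059
R(2,2) = -4.37059 + (-4.37059 − (-4.38754))/15 = -4.36946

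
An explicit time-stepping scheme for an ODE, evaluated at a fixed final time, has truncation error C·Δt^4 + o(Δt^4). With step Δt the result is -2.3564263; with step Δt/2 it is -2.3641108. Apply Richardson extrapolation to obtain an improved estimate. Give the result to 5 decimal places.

Extrapolated value = (16·A(Δt/2) − A(Δt)) / (16 − 1)
= (16·(-2.3641108) − (-2.3564263)) / 15
= -35.4693465 / 15 = -2.3646231

-2.36462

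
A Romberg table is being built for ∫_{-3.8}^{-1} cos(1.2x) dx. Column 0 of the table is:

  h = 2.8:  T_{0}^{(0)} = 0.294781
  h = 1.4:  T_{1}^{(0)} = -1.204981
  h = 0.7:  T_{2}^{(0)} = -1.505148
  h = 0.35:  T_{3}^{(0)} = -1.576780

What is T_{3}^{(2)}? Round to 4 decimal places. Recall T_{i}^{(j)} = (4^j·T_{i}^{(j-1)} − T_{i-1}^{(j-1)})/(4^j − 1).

Richardson extrapolation on the trapezoidal column (denominator 4−1=3):
T_{2}^{(1)} = (4·(-1.505148) − (-1.204981)) / 3 = -1.605204
T_{3}^{(1)} = (4·(-1.576780) − (-1.505148)) / 3 = -1.600657
T_{3}^{(2)} = -1.600657 + (-1.600657 − (-1.605204))/15 = -1.600354

-1.6004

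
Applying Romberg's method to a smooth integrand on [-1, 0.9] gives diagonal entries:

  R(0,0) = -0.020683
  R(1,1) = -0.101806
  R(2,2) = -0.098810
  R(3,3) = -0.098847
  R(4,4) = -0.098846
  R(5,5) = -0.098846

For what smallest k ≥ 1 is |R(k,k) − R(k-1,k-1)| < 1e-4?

|R(1,1) − R(0,0)| = 0.081123 ≥ 1e-4
|R(2,2) − R(1,1)| = 0.002996 ≥ 1e-4
|R(3,3) − R(2,2)| = 0.000037 < 1e-4

k = 3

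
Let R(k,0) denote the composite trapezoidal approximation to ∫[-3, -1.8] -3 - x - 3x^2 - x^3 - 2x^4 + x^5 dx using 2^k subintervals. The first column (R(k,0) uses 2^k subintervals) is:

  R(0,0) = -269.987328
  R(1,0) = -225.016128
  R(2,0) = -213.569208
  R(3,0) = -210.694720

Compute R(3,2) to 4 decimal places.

Richardson extrapolation on the trapezoidal column (denominator 4−1=3):
R(2,1) = (4·(-213.569208) − (-225.016128)) / 3 = -209.753568
R(3,1) = -210.694720 + (-210.694720 − (-213.569208))/3 = -209.736557
R(3,2) = -209.736557 + (-209.736557 − (-209.753568))/15 = -209.735423

-209.7354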